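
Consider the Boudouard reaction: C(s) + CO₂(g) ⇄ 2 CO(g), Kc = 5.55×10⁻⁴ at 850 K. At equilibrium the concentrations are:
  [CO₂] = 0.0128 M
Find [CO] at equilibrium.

[CO] = 0.00267 M

(C is a pure solid — omitted from Kc.)
At equilibrium, Kc = [CO]² / [CO₂] = 5.55×10⁻⁴.
([CO])² / (0.0128) = 5.55×10⁻⁴
[CO]² = 7.10×10⁻⁶ ⇒ [CO] = 0.00267 M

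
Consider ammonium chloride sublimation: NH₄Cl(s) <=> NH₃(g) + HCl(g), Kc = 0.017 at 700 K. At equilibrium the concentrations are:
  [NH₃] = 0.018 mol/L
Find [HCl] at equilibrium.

(NH₄Cl is a pure solid — omitted from Kc.)
At equilibrium, Kc = [NH₃]·[HCl] = 0.017.
(0.018)·([HCl]) = 0.017
[HCl] = 0.944 = 0.94 mol/L

[HCl] = 0.94 mol/L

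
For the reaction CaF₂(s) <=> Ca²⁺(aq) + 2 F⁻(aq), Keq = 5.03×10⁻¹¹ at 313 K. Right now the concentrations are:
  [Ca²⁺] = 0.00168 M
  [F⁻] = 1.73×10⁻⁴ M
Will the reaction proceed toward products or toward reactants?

(CaF₂ is a pure solid — omitted from Q.)
Q = [Ca²⁺]·[F⁻]² = (0.00168)·(1.73×10⁻⁴)² = 5.03×10⁻¹¹
Q = 5.03×10⁻¹¹ = Keq, so the system is already at equilibrium.

at equilibrium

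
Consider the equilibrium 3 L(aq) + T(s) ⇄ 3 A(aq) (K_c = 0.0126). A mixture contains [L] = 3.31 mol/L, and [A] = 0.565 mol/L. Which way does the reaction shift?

in the forward direction

(T is a pure solid — omitted from Q_c.)
Q_c = [A]³ / [L]³ = (0.565)³ / (3.31)³ = 0.00497
Q_c = 0.00497 < K_c = 0.0126, so the forward reaction proceeds.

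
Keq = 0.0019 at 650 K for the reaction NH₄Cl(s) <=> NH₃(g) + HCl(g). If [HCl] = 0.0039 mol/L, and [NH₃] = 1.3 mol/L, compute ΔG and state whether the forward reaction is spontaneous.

(NH₄Cl is a pure solid — omitted from Q.)
Q = [NH₃]·[HCl] = (1.3)·(0.0039) = 0.00507
ΔG = RT ln(Q/Keq) = (8.314 J mol⁻¹ K⁻¹)(650 K) × ln(0.00507/0.0019)
   = (5.404 kJ/mol)(0.9815) = 5.30 kJ/mol
ΔG > 0, so the forward reaction is non-spontaneous (proceeds in reverse).

ΔG = 5.30 kJ/mol; the forward reaction is non-spontaneous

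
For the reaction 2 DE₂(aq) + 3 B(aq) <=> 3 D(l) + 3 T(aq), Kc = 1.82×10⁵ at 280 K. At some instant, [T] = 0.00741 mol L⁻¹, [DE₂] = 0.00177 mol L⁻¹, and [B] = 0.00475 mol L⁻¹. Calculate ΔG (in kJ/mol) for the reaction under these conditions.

ΔG = 4.41 kJ/mol

(D is a pure liquid — omitted from Qc.)
Qc = [T]³ / ([DE₂]²·[B]³) = (0.00741)³ / ((0.00177)²·(0.00475)³) = 1.21×10⁶
ΔG = RT ln(Qc/Kc) = (8.314 J mol⁻¹ K⁻¹)(280 K) × ln(1.21×10⁶/1.82×10⁵)
   = (2.328 kJ/mol)(1.894) = 4.41 kJ/mol
ΔG > 0, so the forward reaction is non-spontaneous (proceeds in reverse).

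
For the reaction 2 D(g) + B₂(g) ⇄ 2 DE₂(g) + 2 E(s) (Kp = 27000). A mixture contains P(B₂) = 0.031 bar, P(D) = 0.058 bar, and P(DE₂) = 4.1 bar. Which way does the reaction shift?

(E is a pure solid — omitted from Qp.)
Qp = P(DE₂)² / (P(D)²·P(B₂)) = (4.1)² / ((0.058)²·(0.031)) = 1.6e5
Qp = 1.6e5 > Kp = 27000, so the reverse reaction proceeds.

in the reverse direction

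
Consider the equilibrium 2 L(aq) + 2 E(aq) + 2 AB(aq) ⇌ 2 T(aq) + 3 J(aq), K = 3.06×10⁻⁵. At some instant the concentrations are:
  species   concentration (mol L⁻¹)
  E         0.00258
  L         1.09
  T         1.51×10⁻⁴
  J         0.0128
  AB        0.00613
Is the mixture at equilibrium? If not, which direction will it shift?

no; Q > K, reaction proceeds in reverse

Q = [T]²·[J]³ / ([L]²·[E]²·[AB]²) = (1.51×10⁻⁴)²·(0.0128)³ / ((1.09)²·(0.00258)²·(0.00613)²) = 1.61×10⁻⁴
Q = 1.61×10⁻⁴ > K = 3.06×10⁻⁵: net reverse reaction.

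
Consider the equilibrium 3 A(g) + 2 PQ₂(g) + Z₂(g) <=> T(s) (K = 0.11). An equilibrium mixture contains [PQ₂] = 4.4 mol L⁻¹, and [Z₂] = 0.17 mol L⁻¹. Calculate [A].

[A] = 1.4 mol L⁻¹

(T is a pure solid — omitted from K.)
At equilibrium, K = 1 / ([A]³·[PQ₂]²·[Z₂]) = 0.11.
1 / (([A])³·(4.4)²·(0.17)) = 0.11
[A]³ = 2.76 ⇒ [A] = 1.4 mol L⁻¹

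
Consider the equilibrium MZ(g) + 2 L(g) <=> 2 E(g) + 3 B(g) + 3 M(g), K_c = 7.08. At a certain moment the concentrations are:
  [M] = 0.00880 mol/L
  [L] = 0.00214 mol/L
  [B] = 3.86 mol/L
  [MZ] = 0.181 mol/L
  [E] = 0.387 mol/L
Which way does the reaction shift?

Q_c = [E]²·[B]³·[M]³ / ([MZ]·[L]²) = (0.387)²·(3.86)³·(0.00880)³ / ((0.181)·(0.00214)²) = 7.08
Q_c = 7.08 = K_c, so the system is already at equilibrium.

no net change (already at equilibrium)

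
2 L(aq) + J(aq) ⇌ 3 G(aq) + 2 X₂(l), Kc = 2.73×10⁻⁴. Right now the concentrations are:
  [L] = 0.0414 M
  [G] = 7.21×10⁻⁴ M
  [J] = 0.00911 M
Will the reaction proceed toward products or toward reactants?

(X₂ is a pure liquid — omitted from Qc.)
Qc = [G]³ / ([L]²·[J]) = (7.21×10⁻⁴)³ / ((0.0414)²·(0.00911)) = 2.40×10⁻⁵
Qc = 2.40×10⁻⁵ < Kc = 2.73×10⁻⁴, so the forward reaction proceeds.

toward products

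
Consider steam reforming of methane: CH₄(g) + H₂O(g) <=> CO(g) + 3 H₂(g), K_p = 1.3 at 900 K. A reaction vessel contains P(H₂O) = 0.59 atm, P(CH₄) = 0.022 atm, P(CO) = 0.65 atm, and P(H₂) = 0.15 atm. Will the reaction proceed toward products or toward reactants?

forward (toward products)

Q_p = P(CO)·P(H₂)³ / (P(CH₄)·P(H₂O)) = (0.65)·(0.15)³ / ((0.022)·(0.59)) = 0.17
Q_p = 0.17 < K_p = 1.3, so the forward reaction proceeds.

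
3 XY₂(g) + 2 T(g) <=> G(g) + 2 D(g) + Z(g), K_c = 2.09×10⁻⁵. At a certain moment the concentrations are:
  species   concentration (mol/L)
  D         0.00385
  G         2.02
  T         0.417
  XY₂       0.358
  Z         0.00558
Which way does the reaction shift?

Q_c = [G]·[D]²·[Z] / ([XY₂]³·[T]²) = (2.02)·(0.00385)²·(0.00558) / ((0.358)³·(0.417)²) = 2.09×10⁻⁵
Q_c = 2.09×10⁻⁵ = K_c, so the system is already at equilibrium.

neither direction; the system is at equilibrium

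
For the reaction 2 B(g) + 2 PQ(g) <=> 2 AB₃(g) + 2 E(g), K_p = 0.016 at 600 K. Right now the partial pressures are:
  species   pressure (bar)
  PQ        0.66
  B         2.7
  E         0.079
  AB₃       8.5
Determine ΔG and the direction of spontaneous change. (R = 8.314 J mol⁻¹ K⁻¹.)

Q_p = P(AB₃)²·P(E)² / (P(B)²·P(PQ)²) = (8.5)²·(0.079)² / ((2.7)²·(0.66)²) = 0.142
ΔG = RT ln(Q_p/K_p) = (8.314 J mol⁻¹ K⁻¹)(600 K) × ln(0.142/0.016)
   = (4.988 kJ/mol)(2.183) = 10.9 kJ/mol
ΔG > 0, so the forward reaction is non-spontaneous (proceeds in reverse).

ΔG = 10.9 kJ/mol; the forward reaction is non-spontaneous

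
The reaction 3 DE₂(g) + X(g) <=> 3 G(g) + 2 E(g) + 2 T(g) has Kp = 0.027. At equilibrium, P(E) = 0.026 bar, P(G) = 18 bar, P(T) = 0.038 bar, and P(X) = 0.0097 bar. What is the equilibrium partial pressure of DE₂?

At equilibrium, Kp = P(G)³·P(E)²·P(T)² / (P(DE₂)³·P(X)) = 0.027.
(18)³·(0.026)²·(0.038)² / ((P(DE₂))³·(0.0097)) = 0.027
P(DE₂)³ = 21.7 ⇒ P(DE₂) = 2.8 bar

P(DE₂) = 2.8 bar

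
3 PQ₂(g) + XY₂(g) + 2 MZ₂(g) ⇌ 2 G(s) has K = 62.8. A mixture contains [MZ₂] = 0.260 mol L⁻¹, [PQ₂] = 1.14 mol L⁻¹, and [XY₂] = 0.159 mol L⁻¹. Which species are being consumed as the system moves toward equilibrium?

none (at equilibrium)

(G is a pure solid — omitted from Q.)
Q = 1 / ([PQ₂]³·[XY₂]·[MZ₂]²) = 1 / ((1.14)³·(0.159)·(0.260)²) = 62.8
Q = 62.8 = K; the system is at equilibrium.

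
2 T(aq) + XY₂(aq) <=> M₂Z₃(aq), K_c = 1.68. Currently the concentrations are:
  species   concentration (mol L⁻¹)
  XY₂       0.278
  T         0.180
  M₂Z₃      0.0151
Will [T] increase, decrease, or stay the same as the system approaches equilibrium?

stay the same

Q_c = [M₂Z₃] / ([T]²·[XY₂]) = (0.0151) / ((0.180)²·(0.278)) = 1.68
Q_c = 1.68 = K_c; the system is at equilibrium.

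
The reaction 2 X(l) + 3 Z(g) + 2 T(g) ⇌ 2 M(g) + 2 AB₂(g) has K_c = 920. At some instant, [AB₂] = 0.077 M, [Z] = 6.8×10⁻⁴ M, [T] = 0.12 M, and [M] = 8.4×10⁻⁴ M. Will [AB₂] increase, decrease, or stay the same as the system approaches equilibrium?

stay the same

(X is a pure liquid — omitted from Q_c.)
Q_c = [M]²·[AB₂]² / ([Z]³·[T]²) = (8.4×10⁻⁴)²·(0.077)² / ((6.8×10⁻⁴)³·(0.12)²) = 920
Q_c = 920 = K_c; the system is at equilibrium.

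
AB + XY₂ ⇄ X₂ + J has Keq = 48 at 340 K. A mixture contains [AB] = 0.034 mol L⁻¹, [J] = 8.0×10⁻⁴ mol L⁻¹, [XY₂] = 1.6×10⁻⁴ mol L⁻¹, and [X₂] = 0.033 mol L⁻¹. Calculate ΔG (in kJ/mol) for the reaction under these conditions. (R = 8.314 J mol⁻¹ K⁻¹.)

Q = [X₂]·[J] / ([AB]·[XY₂]) = (0.033)·(8.0×10⁻⁴) / ((0.034)·(1.6×10⁻⁴)) = 4.85
ΔG = RT ln(Q/Keq) = (8.314 J mol⁻¹ K⁻¹)(340 K) × ln(4.85/48)
   = (2.827 kJ/mol)(-2.292) = -6.48 kJ/mol
ΔG < 0, so the forward reaction is spontaneous (proceeds forward).

ΔG = -6.48 kJ/mol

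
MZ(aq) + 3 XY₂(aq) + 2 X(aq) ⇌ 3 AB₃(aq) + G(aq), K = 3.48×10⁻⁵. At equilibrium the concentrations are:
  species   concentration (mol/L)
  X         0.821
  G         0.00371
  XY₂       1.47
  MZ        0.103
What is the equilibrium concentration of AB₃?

At equilibrium, K = [AB₃]³·[G] / ([MZ]·[XY₂]³·[X]²) = 3.48×10⁻⁵.
([AB₃])³·(0.00371) / ((0.103)·(1.47)³·(0.821)²) = 3.48×10⁻⁵
[AB₃]³ = 0.00207 ⇒ [AB₃] = 0.127 mol/L

[AB₃] = 0.127 mol/L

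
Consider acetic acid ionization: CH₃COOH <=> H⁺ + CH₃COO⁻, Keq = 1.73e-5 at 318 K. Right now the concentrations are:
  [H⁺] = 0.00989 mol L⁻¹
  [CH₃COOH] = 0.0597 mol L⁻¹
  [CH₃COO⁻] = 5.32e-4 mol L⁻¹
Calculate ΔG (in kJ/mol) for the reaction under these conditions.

Q = [H⁺]·[CH₃COO⁻] / [CH₃COOH] = (0.00989)·(5.32e-4) / (0.0597) = 8.81e-5
ΔG = RT ln(Q/Keq) = (8.314 J mol⁻¹ K⁻¹)(318 K) × ln(8.81e-5/1.73e-5)
   = (2.644 kJ/mol)(1.628) = 4.30 kJ/mol
ΔG > 0, so the forward reaction is non-spontaneous (proceeds in reverse).

ΔG = 4.30 kJ/mol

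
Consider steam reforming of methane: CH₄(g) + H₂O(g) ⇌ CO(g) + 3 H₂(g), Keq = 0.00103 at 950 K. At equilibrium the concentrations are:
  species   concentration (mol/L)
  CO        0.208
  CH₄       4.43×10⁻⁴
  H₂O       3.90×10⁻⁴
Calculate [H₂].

At equilibrium, Keq = [CO]·[H₂]³ / ([CH₄]·[H₂O]) = 0.00103.
(0.208)·([H₂])³ / ((4.43×10⁻⁴)·(3.90×10⁻⁴)) = 0.00103
[H₂]³ = 8.56×10⁻¹⁰ ⇒ [H₂] = 9.49×10⁻⁴ mol/L

[H₂] = 9.49×10⁻⁴ mol/L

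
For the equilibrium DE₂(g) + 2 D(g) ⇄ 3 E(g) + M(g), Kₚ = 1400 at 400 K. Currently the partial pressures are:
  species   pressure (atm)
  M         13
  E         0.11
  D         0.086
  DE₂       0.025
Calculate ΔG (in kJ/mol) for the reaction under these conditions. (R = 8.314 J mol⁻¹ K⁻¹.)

Qₚ = P(E)³·P(M) / (P(DE₂)·P(D)²) = (0.11)³·(13) / ((0.025)·(0.086)²) = 93.6
ΔG = RT ln(Qₚ/Kₚ) = (8.314 J mol⁻¹ K⁻¹)(400 K) × ln(93.6/1400)
   = (3.326 kJ/mol)(-2.705) = -9.00 kJ/mol
ΔG < 0, so the forward reaction is spontaneous (proceeds forward).

ΔG = -9.00 kJ/mol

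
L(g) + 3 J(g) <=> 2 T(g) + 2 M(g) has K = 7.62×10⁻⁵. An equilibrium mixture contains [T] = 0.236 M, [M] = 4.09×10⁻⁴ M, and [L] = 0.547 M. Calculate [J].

At equilibrium, K = [T]²·[M]² / ([L]·[J]³) = 7.62×10⁻⁵.
(0.236)²·(4.09×10⁻⁴)² / ((0.547)·([J])³) = 7.62×10⁻⁵
[J]³ = 2.24×10⁻⁴ ⇒ [J] = 0.0607 M

[J] = 0.0607 M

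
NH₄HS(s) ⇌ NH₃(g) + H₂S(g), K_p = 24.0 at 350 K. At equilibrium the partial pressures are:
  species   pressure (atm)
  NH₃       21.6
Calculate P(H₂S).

(NH₄HS is a pure solid — omitted from K_p.)
At equilibrium, K_p = P(NH₃)·P(H₂S) = 24.0.
(21.6)·(P(H₂S)) = 24.0
P(H₂S) = 1.11 atm

P(H₂S) = 1.11 atm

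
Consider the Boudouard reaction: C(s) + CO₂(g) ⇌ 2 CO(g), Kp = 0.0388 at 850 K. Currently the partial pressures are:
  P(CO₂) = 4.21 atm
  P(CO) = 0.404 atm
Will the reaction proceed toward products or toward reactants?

(C is a pure solid — omitted from Qp.)
Qp = P(CO)² / P(CO₂) = (0.404)² / (4.21) = 0.0388
Qp = 0.0388 = Kp, so the system is already at equilibrium.

no net change (already at equilibrium)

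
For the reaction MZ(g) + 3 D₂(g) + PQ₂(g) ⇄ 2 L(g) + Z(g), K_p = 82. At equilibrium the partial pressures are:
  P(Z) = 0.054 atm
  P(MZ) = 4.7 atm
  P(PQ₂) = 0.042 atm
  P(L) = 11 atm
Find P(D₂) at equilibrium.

P(D₂) = 0.74 atm

At equilibrium, K_p = P(L)²·P(Z) / (P(MZ)·P(D₂)³·P(PQ₂)) = 82.
(11)²·(0.054) / ((4.7)·(P(D₂))³·(0.042)) = 82
P(D₂)³ = 0.404 ⇒ P(D₂) = 0.74 atm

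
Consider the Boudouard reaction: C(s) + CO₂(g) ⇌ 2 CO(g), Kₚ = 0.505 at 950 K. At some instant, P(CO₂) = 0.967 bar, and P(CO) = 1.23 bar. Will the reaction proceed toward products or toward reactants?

(C is a pure solid — omitted from Qₚ.)
Qₚ = P(CO)² / P(CO₂) = (1.23)² / (0.967) = 1.56
Qₚ = 1.56 > Kₚ = 0.505, so the reverse reaction proceeds.

in the reverse direction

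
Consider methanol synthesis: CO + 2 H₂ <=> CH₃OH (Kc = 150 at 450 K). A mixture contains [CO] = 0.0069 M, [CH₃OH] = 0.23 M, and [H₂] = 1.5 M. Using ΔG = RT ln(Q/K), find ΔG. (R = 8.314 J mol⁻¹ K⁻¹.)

Qc = [CH₃OH] / ([CO]·[H₂]²) = (0.23) / ((0.0069)·(1.5)²) = 14.8
ΔG = RT ln(Qc/Kc) = (8.314 J mol⁻¹ K⁻¹)(450 K) × ln(14.8/150)
   = (3.741 kJ/mol)(-2.316) = -8.66 kJ/mol
ΔG < 0, so the forward reaction is spontaneous (proceeds forward).

ΔG = -8.66 kJ/mol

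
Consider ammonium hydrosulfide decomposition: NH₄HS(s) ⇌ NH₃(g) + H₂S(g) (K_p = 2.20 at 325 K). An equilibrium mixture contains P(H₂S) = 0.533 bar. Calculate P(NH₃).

(NH₄HS is a pure solid — omitted from K_p.)
At equilibrium, K_p = P(NH₃)·P(H₂S) = 2.20.
(P(NH₃))·(0.533) = 2.20
P(NH₃) = 4.13 bar

P(NH₃) = 4.13 bar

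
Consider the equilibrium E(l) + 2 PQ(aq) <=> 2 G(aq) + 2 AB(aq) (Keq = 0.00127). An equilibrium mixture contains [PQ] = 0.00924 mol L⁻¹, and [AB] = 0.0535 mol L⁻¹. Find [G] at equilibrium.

(E is a pure liquid — omitted from Keq.)
At equilibrium, Keq = [G]²·[AB]² / [PQ]² = 0.00127.
([G])²·(0.0535)² / (0.00924)² = 0.00127
[G]² = 3.79×10⁻⁵ ⇒ [G] = 0.00615 mol L⁻¹

[G] = 0.00615 mol L⁻¹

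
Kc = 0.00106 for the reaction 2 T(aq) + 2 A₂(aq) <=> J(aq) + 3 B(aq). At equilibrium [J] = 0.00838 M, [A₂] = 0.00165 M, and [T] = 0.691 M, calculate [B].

[B] = 0.00548 M

At equilibrium, Kc = [J]·[B]³ / ([T]²·[A₂]²) = 0.00106.
(0.00838)·([B])³ / ((0.691)²·(0.00165)²) = 0.00106
[B]³ = 1.64e-7 ⇒ [B] = 0.00548 M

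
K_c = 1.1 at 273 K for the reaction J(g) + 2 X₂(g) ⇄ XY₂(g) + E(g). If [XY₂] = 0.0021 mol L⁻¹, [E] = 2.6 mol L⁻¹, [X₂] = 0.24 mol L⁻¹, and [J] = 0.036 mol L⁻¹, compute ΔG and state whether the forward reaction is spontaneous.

ΔG = 1.98 kJ/mol; the forward reaction is non-spontaneous

Q_c = [XY₂]·[E] / ([J]·[X₂]²) = (0.0021)·(2.6) / ((0.036)·(0.24)²) = 2.63
ΔG = RT ln(Q_c/K_c) = (8.314 J mol⁻¹ K⁻¹)(273 K) × ln(2.63/1.1)
   = (2.270 kJ/mol)(0.8717) = 1.98 kJ/mol
ΔG > 0, so the forward reaction is non-spontaneous (proceeds in reverse).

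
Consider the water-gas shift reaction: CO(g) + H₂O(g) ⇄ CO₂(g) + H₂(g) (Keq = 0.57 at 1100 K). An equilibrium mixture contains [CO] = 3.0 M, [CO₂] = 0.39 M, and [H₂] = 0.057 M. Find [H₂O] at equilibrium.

[H₂O] = 0.013 M

At equilibrium, Keq = [CO₂]·[H₂] / ([CO]·[H₂O]) = 0.57.
(0.39)·(0.057) / ((3.0)·([H₂O])) = 0.57
[H₂O] = 0.0130 = 0.013 M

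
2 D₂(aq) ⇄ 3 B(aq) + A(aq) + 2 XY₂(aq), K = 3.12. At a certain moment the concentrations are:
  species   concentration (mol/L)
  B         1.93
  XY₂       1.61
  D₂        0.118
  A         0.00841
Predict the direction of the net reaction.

Q = [B]³·[A]·[XY₂]² / [D₂]² = (1.93)³·(0.00841)·(1.61)² / (0.118)² = 11.3
Q = 11.3 > K = 3.12, so the reverse reaction proceeds.

in the reverse direction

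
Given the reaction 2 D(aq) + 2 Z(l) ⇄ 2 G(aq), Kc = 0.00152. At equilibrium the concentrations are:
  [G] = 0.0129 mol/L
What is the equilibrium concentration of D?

(Z is a pure liquid — omitted from Kc.)
At equilibrium, Kc = [G]² / [D]² = 0.00152.
(0.0129)² / ([D])² = 0.00152
[D]² = 0.109 ⇒ [D] = 0.331 mol/L

[D] = 0.331 mol/L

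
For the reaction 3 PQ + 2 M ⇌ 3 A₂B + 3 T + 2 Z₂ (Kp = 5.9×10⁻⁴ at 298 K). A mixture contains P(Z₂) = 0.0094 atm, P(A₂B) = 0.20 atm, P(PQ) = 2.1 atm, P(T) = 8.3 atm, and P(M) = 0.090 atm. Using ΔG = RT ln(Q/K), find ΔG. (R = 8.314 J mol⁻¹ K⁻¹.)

Qp = P(A₂B)³·P(T)³·P(Z₂)² / (P(PQ)³·P(M)²) = (0.20)³·(8.3)³·(0.0094)² / ((2.1)³·(0.090)²) = 0.00539
ΔG = RT ln(Qp/Kp) = (8.314 J mol⁻¹ K⁻¹)(298 K) × ln(0.00539/5.9×10⁻⁴)
   = (2.478 kJ/mol)(2.212) = 5.48 kJ/mol
ΔG > 0, so the forward reaction is non-spontaneous (proceeds in reverse).

ΔG = 5.48 kJ/mol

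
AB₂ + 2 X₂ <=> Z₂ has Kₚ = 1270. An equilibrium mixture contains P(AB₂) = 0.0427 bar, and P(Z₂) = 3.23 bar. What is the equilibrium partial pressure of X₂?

P(X₂) = 0.244 bar

At equilibrium, Kₚ = P(Z₂) / (P(AB₂)·P(X₂)²) = 1270.
(3.23) / ((0.0427)·(P(X₂))²) = 1270
P(X₂)² = 0.0596 ⇒ P(X₂) = 0.244 bar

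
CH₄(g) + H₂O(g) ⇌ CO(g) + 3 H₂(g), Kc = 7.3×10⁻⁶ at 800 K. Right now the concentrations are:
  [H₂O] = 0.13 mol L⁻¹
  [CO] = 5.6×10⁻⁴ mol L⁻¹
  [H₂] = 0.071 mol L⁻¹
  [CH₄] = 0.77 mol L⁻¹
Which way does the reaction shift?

Qc = [CO]·[H₂]³ / ([CH₄]·[H₂O]) = (5.6×10⁻⁴)·(0.071)³ / ((0.77)·(0.13)) = 2.0×10⁻⁶
Qc = 2.0×10⁻⁶ < Kc = 7.3×10⁻⁶, so the forward reaction proceeds.

toward products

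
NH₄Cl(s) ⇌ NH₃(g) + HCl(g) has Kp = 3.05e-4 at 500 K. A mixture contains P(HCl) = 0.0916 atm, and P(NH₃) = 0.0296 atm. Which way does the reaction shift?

toward reactants

(NH₄Cl is a pure solid — omitted from Qp.)
Qp = P(NH₃)·P(HCl) = (0.0296)·(0.0916) = 0.00271
Qp = 0.00271 > Kp = 3.05e-4, so the reverse reaction proceeds.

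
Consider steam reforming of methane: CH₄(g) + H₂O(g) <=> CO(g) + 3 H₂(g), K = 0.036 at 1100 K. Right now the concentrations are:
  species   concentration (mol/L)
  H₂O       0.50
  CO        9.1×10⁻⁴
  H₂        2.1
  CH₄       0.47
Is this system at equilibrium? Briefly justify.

Q = [CO]·[H₂]³ / ([CH₄]·[H₂O]) = (9.1×10⁻⁴)·(2.1)³ / ((0.47)·(0.50)) = 0.036
Q = 0.036 = K; the system is at equilibrium.

yes, at equilibrium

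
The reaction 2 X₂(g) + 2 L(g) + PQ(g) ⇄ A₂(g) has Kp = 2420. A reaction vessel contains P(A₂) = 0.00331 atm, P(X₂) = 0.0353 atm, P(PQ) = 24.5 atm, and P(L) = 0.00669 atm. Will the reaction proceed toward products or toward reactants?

neither direction; the system is at equilibrium

Qp = P(A₂) / (P(X₂)²·P(L)²·P(PQ)) = (0.00331) / ((0.0353)²·(0.00669)²·(24.5)) = 2420
Qp = 2420 = Kp, so the system is already at equilibrium.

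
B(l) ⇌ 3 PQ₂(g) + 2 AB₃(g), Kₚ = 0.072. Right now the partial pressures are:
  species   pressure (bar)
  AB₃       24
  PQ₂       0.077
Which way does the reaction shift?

(B is a pure liquid — omitted from Qₚ.)
Qₚ = P(PQ₂)³·P(AB₃)² = (0.077)³·(24)² = 0.26
Qₚ = 0.26 > Kₚ = 0.072, so the reverse reaction proceeds.

toward reactants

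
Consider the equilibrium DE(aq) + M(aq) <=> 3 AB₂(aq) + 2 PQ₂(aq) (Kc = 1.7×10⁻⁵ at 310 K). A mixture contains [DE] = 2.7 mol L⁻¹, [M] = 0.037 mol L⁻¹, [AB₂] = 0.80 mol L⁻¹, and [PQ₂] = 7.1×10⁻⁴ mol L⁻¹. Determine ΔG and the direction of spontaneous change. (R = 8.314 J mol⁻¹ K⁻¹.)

ΔG = -4.86 kJ/mol; the forward reaction is spontaneous

Qc = [AB₂]³·[PQ₂]² / ([DE]·[M]) = (0.80)³·(7.1×10⁻⁴)² / ((2.7)·(0.037)) = 2.58×10⁻⁶
ΔG = RT ln(Qc/Kc) = (8.314 J mol⁻¹ K⁻¹)(310 K) × ln(2.58×10⁻⁶/1.7×10⁻⁵)
   = (2.577 kJ/mol)(-1.885) = -4.86 kJ/mol
ΔG < 0, so the forward reaction is spontaneous (proceeds forward).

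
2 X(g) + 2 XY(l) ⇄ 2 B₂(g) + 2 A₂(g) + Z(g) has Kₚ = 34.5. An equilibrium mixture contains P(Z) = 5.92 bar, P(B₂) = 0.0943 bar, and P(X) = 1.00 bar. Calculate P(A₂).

(XY is a pure liquid — omitted from Kₚ.)
At equilibrium, Kₚ = P(B₂)²·P(A₂)²·P(Z) / P(X)² = 34.5.
(0.0943)²·(P(A₂))²·(5.92) / (1.00)² = 34.5
P(A₂)² = 655 ⇒ P(A₂) = 25.6 bar

P(A₂) = 25.6 bar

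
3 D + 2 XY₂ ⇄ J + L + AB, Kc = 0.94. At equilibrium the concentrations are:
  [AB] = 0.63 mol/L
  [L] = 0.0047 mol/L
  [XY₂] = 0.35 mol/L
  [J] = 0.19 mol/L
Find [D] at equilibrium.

At equilibrium, Kc = [J]·[L]·[AB] / ([D]³·[XY₂]²) = 0.94.
(0.19)·(0.0047)·(0.63) / (([D])³·(0.35)²) = 0.94
[D]³ = 0.00489 ⇒ [D] = 0.17 mol/L

[D] = 0.17 mol/L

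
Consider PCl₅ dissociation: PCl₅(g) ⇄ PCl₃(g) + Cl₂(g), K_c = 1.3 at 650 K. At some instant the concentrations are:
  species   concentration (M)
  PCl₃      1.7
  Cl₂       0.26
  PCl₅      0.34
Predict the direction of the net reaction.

Q_c = [PCl₃]·[Cl₂] / [PCl₅] = (1.7)·(0.26) / (0.34) = 1.3
Q_c = 1.3 = K_c, so the system is already at equilibrium.

no net change (already at equilibrium)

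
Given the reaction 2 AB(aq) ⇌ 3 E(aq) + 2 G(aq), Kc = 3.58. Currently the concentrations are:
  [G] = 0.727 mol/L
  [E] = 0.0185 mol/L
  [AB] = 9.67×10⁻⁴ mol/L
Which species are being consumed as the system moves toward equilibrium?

Qc = [E]³·[G]² / [AB]² = (0.0185)³·(0.727)² / (9.67×10⁻⁴)² = 3.58
Qc = 3.58 = Kc; the system is at equilibrium.

none (at equilibrium)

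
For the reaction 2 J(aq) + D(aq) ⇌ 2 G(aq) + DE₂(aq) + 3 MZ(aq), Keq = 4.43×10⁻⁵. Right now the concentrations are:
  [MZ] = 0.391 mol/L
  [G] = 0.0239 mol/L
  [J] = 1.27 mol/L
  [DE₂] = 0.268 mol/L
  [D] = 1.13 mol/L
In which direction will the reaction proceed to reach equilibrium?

Q = [G]²·[DE₂]·[MZ]³ / ([J]²·[D]) = (0.0239)²·(0.268)·(0.391)³ / ((1.27)²·(1.13)) = 5.02×10⁻⁶
Q = 5.02×10⁻⁶ < Keq = 4.43×10⁻⁵, so the forward reaction proceeds.

in the forward direction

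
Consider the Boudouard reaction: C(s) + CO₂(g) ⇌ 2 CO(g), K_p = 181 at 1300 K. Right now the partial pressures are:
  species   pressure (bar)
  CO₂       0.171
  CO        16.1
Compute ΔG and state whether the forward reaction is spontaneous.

ΔG = 23.0 kJ/mol; the forward reaction is non-spontaneous

(C is a pure solid — omitted from Q_p.)
Q_p = P(CO)² / P(CO₂) = (16.1)² / (0.171) = 1520
ΔG = RT ln(Q_p/K_p) = (8.314 J mol⁻¹ K⁻¹)(1300 K) × ln(1520/181)
   = (10.81 kJ/mol)(2.128) = 23.0 kJ/mol
ΔG > 0, so the forward reaction is non-spontaneous (proceeds in reverse).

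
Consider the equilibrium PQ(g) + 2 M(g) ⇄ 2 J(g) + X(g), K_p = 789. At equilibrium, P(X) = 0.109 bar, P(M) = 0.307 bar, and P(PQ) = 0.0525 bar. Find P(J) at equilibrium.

P(J) = 5.98 bar

At equilibrium, K_p = P(J)²·P(X) / (P(PQ)·P(M)²) = 789.
(P(J))²·(0.109) / ((0.0525)·(0.307)²) = 789
P(J)² = 35.8 ⇒ P(J) = 5.98 bar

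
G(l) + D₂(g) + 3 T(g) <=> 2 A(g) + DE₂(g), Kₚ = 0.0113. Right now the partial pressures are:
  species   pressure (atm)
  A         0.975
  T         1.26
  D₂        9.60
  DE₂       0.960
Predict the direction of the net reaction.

(G is a pure liquid — omitted from Qₚ.)
Qₚ = P(A)²·P(DE₂) / (P(D₂)·P(T)³) = (0.975)²·(0.960) / ((9.60)·(1.26)³) = 0.0475
Qₚ = 0.0475 > Kₚ = 0.0113, so the reverse reaction proceeds.

to the left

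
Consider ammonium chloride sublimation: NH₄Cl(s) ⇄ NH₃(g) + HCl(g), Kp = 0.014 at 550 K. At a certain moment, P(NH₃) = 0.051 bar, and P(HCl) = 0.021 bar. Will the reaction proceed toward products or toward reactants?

toward products

(NH₄Cl is a pure solid — omitted from Qp.)
Qp = P(NH₃)·P(HCl) = (0.051)·(0.021) = 0.0011
Qp = 0.0011 < Kp = 0.014, so the forward reaction proceeds.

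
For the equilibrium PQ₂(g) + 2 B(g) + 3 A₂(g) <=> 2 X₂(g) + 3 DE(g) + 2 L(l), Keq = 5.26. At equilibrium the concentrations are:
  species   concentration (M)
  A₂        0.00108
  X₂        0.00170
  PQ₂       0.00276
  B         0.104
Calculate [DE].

[DE] = 0.00409 M

(L is a pure liquid — omitted from Keq.)
At equilibrium, Keq = [X₂]²·[DE]³ / ([PQ₂]·[B]²·[A₂]³) = 5.26.
(0.00170)²·([DE])³ / ((0.00276)·(0.104)²·(0.00108)³) = 5.26
[DE]³ = 6.84×10⁻⁸ ⇒ [DE] = 0.00409 M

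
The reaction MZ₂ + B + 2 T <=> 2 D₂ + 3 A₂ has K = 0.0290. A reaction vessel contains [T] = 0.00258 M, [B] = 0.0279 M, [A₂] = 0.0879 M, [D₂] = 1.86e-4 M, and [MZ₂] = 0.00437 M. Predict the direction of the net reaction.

Q = [D₂]²·[A₂]³ / ([MZ₂]·[B]·[T]²) = (1.86e-4)²·(0.0879)³ / ((0.00437)·(0.0279)·(0.00258)²) = 0.0290
Q = 0.0290 = K, so the system is already at equilibrium.

at equilibrium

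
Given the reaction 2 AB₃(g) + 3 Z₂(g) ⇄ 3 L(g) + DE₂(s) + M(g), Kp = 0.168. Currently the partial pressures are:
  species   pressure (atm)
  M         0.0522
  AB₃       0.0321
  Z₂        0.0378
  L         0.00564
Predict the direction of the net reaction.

(DE₂ is a pure solid — omitted from Qp.)
Qp = P(L)³·P(M) / (P(AB₃)²·P(Z₂)³) = (0.00564)³·(0.0522) / ((0.0321)²·(0.0378)³) = 0.168
Qp = 0.168 = Kp, so the system is already at equilibrium.

neither direction; the system is at equilibrium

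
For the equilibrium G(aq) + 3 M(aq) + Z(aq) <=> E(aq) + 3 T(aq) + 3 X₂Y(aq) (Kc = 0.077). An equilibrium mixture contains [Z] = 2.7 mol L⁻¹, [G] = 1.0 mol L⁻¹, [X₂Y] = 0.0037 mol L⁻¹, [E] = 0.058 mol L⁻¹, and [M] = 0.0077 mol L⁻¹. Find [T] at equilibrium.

At equilibrium, Kc = [E]·[T]³·[X₂Y]³ / ([G]·[M]³·[Z]) = 0.077.
(0.058)·([T])³·(0.0037)³ / ((1.0)·(0.0077)³·(2.7)) = 0.077
[T]³ = 32.3 ⇒ [T] = 3.2 mol L⁻¹

[T] = 3.2 mol L⁻¹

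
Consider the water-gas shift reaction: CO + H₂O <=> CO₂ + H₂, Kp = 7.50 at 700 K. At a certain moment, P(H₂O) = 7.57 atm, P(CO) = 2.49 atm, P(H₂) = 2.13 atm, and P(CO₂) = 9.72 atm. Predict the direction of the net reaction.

Qp = P(CO₂)·P(H₂) / (P(CO)·P(H₂O)) = (9.72)·(2.13) / ((2.49)·(7.57)) = 1.10
Qp = 1.10 < Kp = 7.50, so the forward reaction proceeds.

toward products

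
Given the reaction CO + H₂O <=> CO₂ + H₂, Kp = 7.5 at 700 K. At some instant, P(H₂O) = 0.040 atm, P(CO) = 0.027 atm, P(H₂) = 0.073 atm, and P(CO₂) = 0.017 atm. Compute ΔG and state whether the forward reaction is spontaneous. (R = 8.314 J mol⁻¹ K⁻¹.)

ΔG = -10.9 kJ/mol; the forward reaction is spontaneous

Qp = P(CO₂)·P(H₂) / (P(CO)·P(H₂O)) = (0.017)·(0.073) / ((0.027)·(0.040)) = 1.15
ΔG = RT ln(Qp/Kp) = (8.314 J mol⁻¹ K⁻¹)(700 K) × ln(1.15/7.5)
   = (5.820 kJ/mol)(-1.875) = -10.9 kJ/mol
ΔG < 0, so the forward reaction is spontaneous (proceeds forward).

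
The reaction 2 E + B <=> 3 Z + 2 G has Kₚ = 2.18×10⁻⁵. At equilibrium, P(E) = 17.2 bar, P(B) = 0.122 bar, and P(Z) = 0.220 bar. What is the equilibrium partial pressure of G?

At equilibrium, Kₚ = P(Z)³·P(G)² / (P(E)²·P(B)) = 2.18×10⁻⁵.
(0.220)³·(P(G))² / ((17.2)²·(0.122)) = 2.18×10⁻⁵
P(G)² = 0.0739 ⇒ P(G) = 0.272 bar

P(G) = 0.272 bar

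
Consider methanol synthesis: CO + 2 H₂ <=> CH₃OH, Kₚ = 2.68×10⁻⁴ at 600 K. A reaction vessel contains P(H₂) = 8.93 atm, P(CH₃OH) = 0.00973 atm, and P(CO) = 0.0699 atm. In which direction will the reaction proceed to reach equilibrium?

in the reverse direction

Qₚ = P(CH₃OH) / (P(CO)·P(H₂)²) = (0.00973) / ((0.0699)·(8.93)²) = 0.00175
Qₚ = 0.00175 > Kₚ = 2.68×10⁻⁴, so the reverse reaction proceeds.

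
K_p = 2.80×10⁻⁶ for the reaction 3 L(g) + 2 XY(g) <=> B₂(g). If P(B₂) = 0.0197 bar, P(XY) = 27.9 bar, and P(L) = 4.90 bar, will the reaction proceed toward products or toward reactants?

Q_p = P(B₂) / (P(L)³·P(XY)²) = (0.0197) / ((4.90)³·(27.9)²) = 2.15×10⁻⁷
Q_p = 2.15×10⁻⁷ < K_p = 2.80×10⁻⁶, so the forward reaction proceeds.

toward products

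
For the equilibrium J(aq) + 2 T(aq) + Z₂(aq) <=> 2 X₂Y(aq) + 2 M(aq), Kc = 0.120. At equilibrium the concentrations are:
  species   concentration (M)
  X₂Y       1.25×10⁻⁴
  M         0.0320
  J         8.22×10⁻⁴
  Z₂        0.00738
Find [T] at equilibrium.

[T] = 0.00469 M

At equilibrium, Kc = [X₂Y]²·[M]² / ([J]·[T]²·[Z₂]) = 0.120.
(1.25×10⁻⁴)²·(0.0320)² / ((8.22×10⁻⁴)·([T])²·(0.00738)) = 0.120
[T]² = 2.20×10⁻⁵ ⇒ [T] = 0.00469 M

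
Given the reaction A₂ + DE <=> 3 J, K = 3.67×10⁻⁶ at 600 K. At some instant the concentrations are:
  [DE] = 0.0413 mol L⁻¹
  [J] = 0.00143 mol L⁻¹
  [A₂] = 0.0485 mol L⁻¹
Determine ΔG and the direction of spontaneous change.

Q = [J]³ / ([A₂]·[DE]) = (0.00143)³ / ((0.0485)·(0.0413)) = 1.46×10⁻⁶
ΔG = RT ln(Q/K) = (8.314 J mol⁻¹ K⁻¹)(600 K) × ln(1.46×10⁻⁶/3.67×10⁻⁶)
   = (4.988 kJ/mol)(-0.9218) = -4.60 kJ/mol
ΔG < 0, so the forward reaction is spontaneous (proceeds forward).

ΔG = -4.60 kJ/mol; the forward reaction is spontaneous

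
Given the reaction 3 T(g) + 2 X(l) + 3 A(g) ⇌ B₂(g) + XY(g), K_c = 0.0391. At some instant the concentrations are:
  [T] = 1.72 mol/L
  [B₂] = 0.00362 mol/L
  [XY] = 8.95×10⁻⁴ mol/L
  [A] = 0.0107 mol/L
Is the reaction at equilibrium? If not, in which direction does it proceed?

(X is a pure liquid — omitted from Q_c.)
Q_c = [B₂]·[XY] / ([T]³·[A]³) = (0.00362)·(8.95×10⁻⁴) / ((1.72)³·(0.0107)³) = 0.520
Q_c = 0.520 > K_c = 0.0391, so the reverse reaction proceeds.

reverse (toward reactants)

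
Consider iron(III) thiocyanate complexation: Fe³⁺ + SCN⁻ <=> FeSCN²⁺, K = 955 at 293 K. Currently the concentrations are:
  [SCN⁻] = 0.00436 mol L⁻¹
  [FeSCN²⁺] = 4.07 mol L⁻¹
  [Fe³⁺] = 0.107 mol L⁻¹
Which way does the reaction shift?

Q = [FeSCN²⁺] / ([Fe³⁺]·[SCN⁻]) = (4.07) / ((0.107)·(0.00436)) = 8720
Q = 8720 > K = 955, so the reverse reaction proceeds.

in the reverse direction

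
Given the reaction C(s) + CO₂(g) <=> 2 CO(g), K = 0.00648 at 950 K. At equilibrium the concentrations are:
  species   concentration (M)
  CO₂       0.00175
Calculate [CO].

(C is a pure solid — omitted from K.)
At equilibrium, K = [CO]² / [CO₂] = 0.00648.
([CO])² / (0.00175) = 0.00648
[CO]² = 1.13×10⁻⁵ ⇒ [CO] = 0.00337 M

[CO] = 0.00337 M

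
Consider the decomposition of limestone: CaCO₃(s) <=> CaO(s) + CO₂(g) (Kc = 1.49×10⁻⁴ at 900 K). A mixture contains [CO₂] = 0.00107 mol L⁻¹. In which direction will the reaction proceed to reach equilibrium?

(CaCO₃, CaO are pure solids — omitted from Qc.)
Qc = [CO₂] = 0.00107
Qc = 0.00107 > Kc = 1.49×10⁻⁴, so the reverse reaction proceeds.

reverse (toward reactants)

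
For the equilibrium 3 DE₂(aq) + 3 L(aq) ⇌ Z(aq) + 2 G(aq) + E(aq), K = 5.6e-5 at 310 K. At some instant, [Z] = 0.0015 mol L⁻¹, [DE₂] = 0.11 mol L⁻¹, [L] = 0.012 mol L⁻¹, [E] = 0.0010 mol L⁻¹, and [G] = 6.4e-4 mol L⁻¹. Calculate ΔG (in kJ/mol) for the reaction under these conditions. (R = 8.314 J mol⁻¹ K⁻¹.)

ΔG = 4.03 kJ/mol

Q = [Z]·[G]²·[E] / ([DE₂]³·[L]³) = (0.0015)·(6.4e-4)²·(0.0010) / ((0.11)³·(0.012)³) = 2.67e-4
ΔG = RT ln(Q/K) = (8.314 J mol⁻¹ K⁻¹)(310 K) × ln(2.67e-4/5.6e-5)
   = (2.577 kJ/mol)(1.562) = 4.03 kJ/mol
ΔG > 0, so the forward reaction is non-spontaneous (proceeds in reverse).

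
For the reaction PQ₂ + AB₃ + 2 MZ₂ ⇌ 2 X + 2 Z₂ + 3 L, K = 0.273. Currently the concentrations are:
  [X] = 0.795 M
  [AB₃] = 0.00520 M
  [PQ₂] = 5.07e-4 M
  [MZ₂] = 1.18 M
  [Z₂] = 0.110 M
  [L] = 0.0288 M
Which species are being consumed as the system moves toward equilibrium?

PQ₂, AB₃, MZ₂ (reactants)

Q = [X]²·[Z₂]²·[L]³ / ([PQ₂]·[AB₃]·[MZ₂]²) = (0.795)²·(0.110)²·(0.0288)³ / ((5.07e-4)·(0.00520)·(1.18)²) = 0.0498
Q = 0.0498 < K = 0.273: net forward reaction.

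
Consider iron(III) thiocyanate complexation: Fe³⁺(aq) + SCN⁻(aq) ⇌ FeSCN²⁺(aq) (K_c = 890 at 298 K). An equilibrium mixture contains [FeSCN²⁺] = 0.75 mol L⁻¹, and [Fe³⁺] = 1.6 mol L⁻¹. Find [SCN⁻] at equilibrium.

[SCN⁻] = 5.3×10⁻⁴ mol L⁻¹

At equilibrium, K_c = [FeSCN²⁺] / ([Fe³⁺]·[SCN⁻]) = 890.
(0.75) / ((1.6)·([SCN⁻])) = 890
[SCN⁻] = 5.27×10⁻⁴ = 5.3×10⁻⁴ mol L⁻¹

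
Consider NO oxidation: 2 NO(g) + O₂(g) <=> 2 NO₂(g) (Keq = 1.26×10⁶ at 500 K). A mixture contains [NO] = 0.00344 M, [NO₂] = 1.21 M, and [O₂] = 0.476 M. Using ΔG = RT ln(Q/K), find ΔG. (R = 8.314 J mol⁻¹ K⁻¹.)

ΔG = -6.56 kJ/mol

Q = [NO₂]² / ([NO]²·[O₂]) = (1.21)² / ((0.00344)²·(0.476)) = 2.60×10⁵
ΔG = RT ln(Q/Keq) = (8.314 J mol⁻¹ K⁻¹)(500 K) × ln(2.60×10⁵/1.26×10⁶)
   = (4.157 kJ/mol)(-1.578) = -6.56 kJ/mol
ΔG < 0, so the forward reaction is spontaneous (proceeds forward).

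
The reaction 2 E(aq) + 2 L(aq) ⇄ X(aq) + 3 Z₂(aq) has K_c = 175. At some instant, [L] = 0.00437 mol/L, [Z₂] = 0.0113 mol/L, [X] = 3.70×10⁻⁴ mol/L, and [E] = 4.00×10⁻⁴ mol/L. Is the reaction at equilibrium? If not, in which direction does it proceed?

no net change (already at equilibrium)

Q_c = [X]·[Z₂]³ / ([E]²·[L]²) = (3.70×10⁻⁴)·(0.0113)³ / ((4.00×10⁻⁴)²·(0.00437)²) = 175
Q_c = 175 = K_c, so the system is already at equilibrium.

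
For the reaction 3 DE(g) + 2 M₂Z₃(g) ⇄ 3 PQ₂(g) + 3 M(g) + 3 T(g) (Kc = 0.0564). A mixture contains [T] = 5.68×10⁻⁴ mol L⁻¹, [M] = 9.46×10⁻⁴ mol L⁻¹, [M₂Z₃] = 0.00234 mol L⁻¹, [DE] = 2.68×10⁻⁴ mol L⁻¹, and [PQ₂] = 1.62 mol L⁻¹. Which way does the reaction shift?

Qc = [PQ₂]³·[M]³·[T]³ / ([DE]³·[M₂Z₃]²) = (1.62)³·(9.46×10⁻⁴)³·(5.68×10⁻⁴)³ / ((2.68×10⁻⁴)³·(0.00234)²) = 0.00626
Qc = 0.00626 < Kc = 0.0564, so the forward reaction proceeds.

forward (toward products)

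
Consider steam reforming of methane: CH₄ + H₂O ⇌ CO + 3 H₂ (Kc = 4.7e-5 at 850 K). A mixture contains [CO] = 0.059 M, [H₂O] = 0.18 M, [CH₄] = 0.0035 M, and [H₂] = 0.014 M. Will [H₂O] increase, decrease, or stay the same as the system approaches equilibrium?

increase

Qc = [CO]·[H₂]³ / ([CH₄]·[H₂O]) = (0.059)·(0.014)³ / ((0.0035)·(0.18)) = 2.6e-4
Qc = 2.6e-4 > Kc = 4.7e-5: net reverse reaction.
H₂O is a reactant, so it increases.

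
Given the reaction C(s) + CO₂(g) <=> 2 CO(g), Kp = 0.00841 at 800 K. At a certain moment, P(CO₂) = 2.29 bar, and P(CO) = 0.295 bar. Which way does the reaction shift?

to the left

(C is a pure solid — omitted from Qp.)
Qp = P(CO)² / P(CO₂) = (0.295)² / (2.29) = 0.0380
Qp = 0.0380 > Kp = 0.00841, so the reverse reaction proceeds.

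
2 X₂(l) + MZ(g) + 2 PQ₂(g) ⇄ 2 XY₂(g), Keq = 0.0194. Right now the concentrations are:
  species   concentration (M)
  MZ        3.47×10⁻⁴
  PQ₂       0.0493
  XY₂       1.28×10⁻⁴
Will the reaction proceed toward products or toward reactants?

no net change (already at equilibrium)

(X₂ is a pure liquid — omitted from Q.)
Q = [XY₂]² / ([MZ]·[PQ₂]²) = (1.28×10⁻⁴)² / ((3.47×10⁻⁴)·(0.0493)²) = 0.0194
Q = 0.0194 = Keq, so the system is already at equilibrium.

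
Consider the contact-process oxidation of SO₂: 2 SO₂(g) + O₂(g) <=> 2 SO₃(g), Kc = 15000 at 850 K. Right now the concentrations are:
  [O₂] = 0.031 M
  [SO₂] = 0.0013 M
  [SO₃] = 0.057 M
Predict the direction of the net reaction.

reverse (toward reactants)

Qc = [SO₃]² / ([SO₂]²·[O₂]) = (0.057)² / ((0.0013)²·(0.031)) = 62000
Qc = 62000 > Kc = 15000, so the reverse reaction proceeds.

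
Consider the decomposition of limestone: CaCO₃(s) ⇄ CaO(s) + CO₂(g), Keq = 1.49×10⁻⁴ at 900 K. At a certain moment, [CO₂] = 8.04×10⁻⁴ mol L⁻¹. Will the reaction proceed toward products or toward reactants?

toward reactants

(CaCO₃, CaO are pure solids — omitted from Q.)
Q = [CO₂] = 8.04×10⁻⁴
Q = 8.04×10⁻⁴ > Keq = 1.49×10⁻⁴, so the reverse reaction proceeds.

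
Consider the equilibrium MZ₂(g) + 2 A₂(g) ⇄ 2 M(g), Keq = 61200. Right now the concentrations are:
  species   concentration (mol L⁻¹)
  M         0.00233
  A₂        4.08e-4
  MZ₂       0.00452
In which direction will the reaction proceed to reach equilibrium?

in the forward direction

Q = [M]² / ([MZ₂]·[A₂]²) = (0.00233)² / ((0.00452)·(4.08e-4)²) = 7220
Q = 7220 < Keq = 61200, so the forward reaction proceeds.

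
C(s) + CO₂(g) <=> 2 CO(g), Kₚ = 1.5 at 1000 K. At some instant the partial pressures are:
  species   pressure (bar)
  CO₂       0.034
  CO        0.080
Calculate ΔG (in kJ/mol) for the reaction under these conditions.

ΔG = -17.3 kJ/mol

(C is a pure solid — omitted from Qₚ.)
Qₚ = P(CO)² / P(CO₂) = (0.080)² / (0.034) = 0.188
ΔG = RT ln(Qₚ/Kₚ) = (8.314 J mol⁻¹ K⁻¹)(1000 K) × ln(0.188/1.5)
   = (8.314 kJ/mol)(-2.077) = -17.3 kJ/mol
ΔG < 0, so the forward reaction is spontaneous (proceeds forward).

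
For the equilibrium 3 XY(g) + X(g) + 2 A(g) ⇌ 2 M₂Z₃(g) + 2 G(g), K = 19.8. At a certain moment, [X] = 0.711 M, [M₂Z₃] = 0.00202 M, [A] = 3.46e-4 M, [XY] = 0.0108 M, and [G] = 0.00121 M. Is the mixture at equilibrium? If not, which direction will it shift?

no; Q > K, reaction proceeds in reverse

Q = [M₂Z₃]²·[G]² / ([XY]³·[X]·[A]²) = (0.00202)²·(0.00121)² / ((0.0108)³·(0.711)·(3.46e-4)²) = 55.7
Q = 55.7 > K = 19.8: net reverse reaction.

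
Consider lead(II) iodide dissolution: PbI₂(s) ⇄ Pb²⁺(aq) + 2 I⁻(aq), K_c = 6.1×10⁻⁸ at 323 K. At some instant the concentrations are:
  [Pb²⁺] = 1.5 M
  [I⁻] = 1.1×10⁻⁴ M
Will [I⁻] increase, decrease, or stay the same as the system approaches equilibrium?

increase

(PbI₂ is a pure solid — omitted from Q_c.)
Q_c = [Pb²⁺]·[I⁻]² = (1.5)·(1.1×10⁻⁴)² = 1.8×10⁻⁸
Q_c = 1.8×10⁻⁸ < K_c = 6.1×10⁻⁸: net forward reaction.
I⁻ is a product, so it increases.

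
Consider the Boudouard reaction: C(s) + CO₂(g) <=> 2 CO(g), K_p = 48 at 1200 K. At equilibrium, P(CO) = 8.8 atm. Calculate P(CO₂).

P(CO₂) = 1.6 atm

(C is a pure solid — omitted from K_p.)
At equilibrium, K_p = P(CO)² / P(CO₂) = 48.
(8.8)² / (P(CO₂)) = 48
P(CO₂) = 1.61 = 1.6 atm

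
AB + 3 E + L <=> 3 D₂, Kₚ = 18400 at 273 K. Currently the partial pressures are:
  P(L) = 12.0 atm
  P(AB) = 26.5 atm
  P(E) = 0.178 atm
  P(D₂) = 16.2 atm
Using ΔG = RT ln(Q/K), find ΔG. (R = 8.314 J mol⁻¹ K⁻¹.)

Qₚ = P(D₂)³ / (P(AB)·P(E)³·P(L)) = (16.2)³ / ((26.5)·(0.178)³·(12.0)) = 2370
ΔG = RT ln(Qₚ/Kₚ) = (8.314 J mol⁻¹ K⁻¹)(273 K) × ln(2370/18400)
   = (2.270 kJ/mol)(-2.049) = -4.65 kJ/mol
ΔG < 0, so the forward reaction is spontaneous (proceeds forward).

ΔG = -4.65 kJ/mol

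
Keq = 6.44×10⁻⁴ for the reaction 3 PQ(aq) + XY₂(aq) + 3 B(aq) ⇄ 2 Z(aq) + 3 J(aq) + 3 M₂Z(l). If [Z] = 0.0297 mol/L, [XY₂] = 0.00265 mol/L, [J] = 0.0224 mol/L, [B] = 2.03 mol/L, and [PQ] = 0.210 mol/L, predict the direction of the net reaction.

(M₂Z is a pure liquid — omitted from Q.)
Q = [Z]²·[J]³ / ([PQ]³·[XY₂]·[B]³) = (0.0297)²·(0.0224)³ / ((0.210)³·(0.00265)·(2.03)³) = 4.83×10⁻⁵
Q = 4.83×10⁻⁵ < Keq = 6.44×10⁻⁴, so the forward reaction proceeds.

toward products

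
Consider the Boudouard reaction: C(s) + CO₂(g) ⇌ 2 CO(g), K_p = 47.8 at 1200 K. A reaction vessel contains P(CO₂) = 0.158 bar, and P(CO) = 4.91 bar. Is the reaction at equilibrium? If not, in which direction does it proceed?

(C is a pure solid — omitted from Q_p.)
Q_p = P(CO)² / P(CO₂) = (4.91)² / (0.158) = 153
Q_p = 153 > K_p = 47.8, so the reverse reaction proceeds.

to the left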